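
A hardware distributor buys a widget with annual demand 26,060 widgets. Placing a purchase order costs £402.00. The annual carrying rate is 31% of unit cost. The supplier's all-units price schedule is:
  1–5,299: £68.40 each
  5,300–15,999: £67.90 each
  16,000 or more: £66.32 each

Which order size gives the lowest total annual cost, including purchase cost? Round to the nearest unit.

Q* ≈ 994 widgets

Holding cost per unit per year at price C is H = 0.31·C.
Candidates are each tier's EOQ (if it falls in that tier) and each price-break quantity.
EOQ at £68.40 = 994.0 (feasible in tier 1): TC = 26,060×£68.40 + (26,060/994.0)×402 + (994.0/2)×0.31×£68.40 = £1,803,581.74.
EOQ at £67.90 = 997.7 < 5300, so use break Q=5300: TC = 26,060×£67.90 + (26,060/5300.0)×402 + (5300.0/2)×0.31×£67.90 = £1,827,230.48.
EOQ at £66.32 = 1009.5 < 16000, so use break Q=16000: TC = 26,060×£66.32 + (26,060/16000.0)×402 + (16000.0/2)×0.31×£66.32 = £1,893,427.56.
Lowest total cost is £1,803,581.74 at Q = 994.0.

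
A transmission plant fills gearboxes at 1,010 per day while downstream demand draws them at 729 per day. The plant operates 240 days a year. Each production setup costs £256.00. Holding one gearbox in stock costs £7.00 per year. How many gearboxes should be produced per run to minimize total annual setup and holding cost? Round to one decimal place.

Annual demand D = 729 × 240 = 174,960.
Production build-up factor (1 − d/p) = 1 − 729/1,010 = 0.2782.
Q* = √(2DS / (H(1 − d/p))) = √(2 × 174,960 × 256 / (7 × 0.2782)).
= √(89,579,520 / 1.9475) ≈ 6782.079.

Q* ≈ 6,782.1 gearboxes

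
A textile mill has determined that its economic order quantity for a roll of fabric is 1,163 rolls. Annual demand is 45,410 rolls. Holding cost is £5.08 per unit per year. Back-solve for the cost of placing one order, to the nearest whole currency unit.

S ≈ £76

Squaring Q* = √(2DS/H) gives Q*² = 2DS/H.
From Q* = √(2DS/H): S = Q*²H / (2D) = 1,163² × 5.08 / (2 × 45,410) = 75.6557.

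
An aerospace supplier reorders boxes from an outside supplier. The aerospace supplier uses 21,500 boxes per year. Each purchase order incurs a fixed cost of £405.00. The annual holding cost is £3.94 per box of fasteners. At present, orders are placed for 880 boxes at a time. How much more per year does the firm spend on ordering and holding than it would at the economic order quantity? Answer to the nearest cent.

Extra cost ≈ £3,345.06 per year

EOQ = √(2DS/H) = √(2 × 21,500 × 405 / 3.94) ≈ 2102.39.
Cost at Q* = (D/Q*)S + (Q*/2)H = √(2DSH) ≈ £8,283.42.
Cost at Q = 880: (21,500/880)×405 + (880/2)×3.94 = £9,894.89 + £1,733.60 = £11,628.49.
Excess = £11,628.49 − £8,283.42 = £3,345.06.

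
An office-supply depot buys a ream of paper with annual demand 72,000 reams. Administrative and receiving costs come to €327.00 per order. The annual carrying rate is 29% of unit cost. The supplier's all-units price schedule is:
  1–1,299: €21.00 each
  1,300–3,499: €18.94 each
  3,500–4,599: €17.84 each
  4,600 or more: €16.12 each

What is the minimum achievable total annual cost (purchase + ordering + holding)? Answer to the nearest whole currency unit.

TC* ≈ €1,176,510

Holding cost per unit per year at price C is H = 0.29·C.
Evaluate total cost at each tier's feasible EOQ or, if the EOQ is below the tier, at the tier's minimum quantity.
Tier 1 (€21.00): EOQ = 2780.7 exceeds tier's upper bound 1299, so this tier is dominated.
EOQ at €18.94 = 2928.0 (feasible in tier 2): TC = 72,000×€18.94 + (72,000/2928.0)×327 + (2928.0/2)×0.29×€18.94 = €1,379,762.15.
EOQ at €17.84 = 3016.9 < 3500, so use break Q=3500: TC = 72,000×€17.84 + (72,000/3500.0)×327 + (3500.0/2)×0.29×€17.84 = €1,300,260.66.
EOQ at €16.12 = 3173.8 < 4600, so use break Q=4600: TC = 72,000×€16.12 + (72,000/4600.0)×327 + (4600.0/2)×0.29×€16.12 = €1,176,510.30.
Lowest total cost among the candidates is at Q = 4600.0.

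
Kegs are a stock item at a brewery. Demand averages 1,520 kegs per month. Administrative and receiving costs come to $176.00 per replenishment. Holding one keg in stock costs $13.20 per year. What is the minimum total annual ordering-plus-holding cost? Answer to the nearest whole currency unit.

Annual demand D = 1,520 × 12 = 18,240.
EOQ = √(2DS/H) = √(2 × 18,240 × 176 / 13.2) ≈ 697.42.
At the optimum the two cost components are equal, so total cost = 2·(Q*/2)H = Q*·H.
Minimum total = √(2DSH) = √(2 × 18,240 × 176 × 13.2) ≈ 9205.995.

TC* ≈ $9,206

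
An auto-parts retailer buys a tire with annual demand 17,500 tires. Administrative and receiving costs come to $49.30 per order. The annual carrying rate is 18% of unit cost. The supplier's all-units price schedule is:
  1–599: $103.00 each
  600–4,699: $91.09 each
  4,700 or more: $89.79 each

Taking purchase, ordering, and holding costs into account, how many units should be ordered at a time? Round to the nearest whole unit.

Holding cost per unit per year at price C is H = 0.18·C.
Evaluate total cost at each tier's feasible EOQ or, if the EOQ is below the tier, at the tier's minimum quantity.
EOQ at $103.00 = 305.1 (feasible in tier 1): TC = 17,500×$103.00 + (17,500/305.1)×49.3 + (305.1/2)×0.18×$103.00 = $1,808,156.04.
EOQ at $91.09 = 324.4 < 600, so use break Q=600: TC = 17,500×$91.09 + (17,500/600.0)×49.3 + (600.0/2)×0.18×$91.09 = $1,600,431.78.
EOQ at $89.79 = 326.7 < 4700, so use break Q=4700: TC = 17,500×$89.79 + (17,500/4700.0)×49.3 + (4700.0/2)×0.18×$89.79 = $1,609,489.73.
Lowest total cost is $1,600,431.78 at Q = 600.0.

Q* ≈ 600 tires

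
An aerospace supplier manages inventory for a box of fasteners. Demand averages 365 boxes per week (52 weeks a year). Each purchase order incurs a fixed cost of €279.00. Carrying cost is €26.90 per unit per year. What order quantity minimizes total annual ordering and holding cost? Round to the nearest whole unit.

Q* ≈ 627 boxes

Annual demand D = 365 × 52 = 18,980.
EOQ = √(2DS / H) = √(2 × 18,980 × 279 / 26.9).
= √(10,590,840 / 26.9) = √393,711.5242 ≈ 627.464.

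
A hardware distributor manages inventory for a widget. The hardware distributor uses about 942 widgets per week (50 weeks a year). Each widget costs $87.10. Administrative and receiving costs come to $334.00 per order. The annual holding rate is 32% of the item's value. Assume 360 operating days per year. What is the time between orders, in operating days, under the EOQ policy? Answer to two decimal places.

T ≈ 8.12 days

Annual demand D = 942 × 50 = 47,100.
Holding cost H = 0.32 × $87.10 = $27.8720 per unit per year.
Q* = √(2DS/H) = √(2 × 47,100 × 334 / 27.872) ≈ 1062.46.
Cycle time = Q*/D × 360 = 1062.46 / 47,100 × 360 ≈ 8.121 days.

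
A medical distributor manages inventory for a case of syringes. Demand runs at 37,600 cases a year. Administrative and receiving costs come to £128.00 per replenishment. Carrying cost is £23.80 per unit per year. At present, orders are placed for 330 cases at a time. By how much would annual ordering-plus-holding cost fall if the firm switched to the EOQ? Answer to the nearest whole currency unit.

Extra cost ≈ £3,376 per year

EOQ = √(2DS/H) = √(2 × 37,600 × 128 / 23.8) ≈ 635.95.
Cost at Q* = (D/Q*)S + (Q*/2)H = √(2DSH) ≈ £15,135.70.
Cost at Q = 330: (37,600/330)×128 + (330/2)×23.8 = £14,584.24 + £3,927.00 = £18,511.24.
Excess = £18,511.24 − £15,135.70 = £3,375.55.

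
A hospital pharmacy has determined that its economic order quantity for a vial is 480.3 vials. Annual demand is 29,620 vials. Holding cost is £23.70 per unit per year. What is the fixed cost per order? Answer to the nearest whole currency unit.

S ≈ £92

The basic EOQ model gives Q* = √(2DS/H); rearrange for the unknown.
From Q* = √(2DS/H): S = Q*²H / (2D) = 480.3² × 23.7 / (2 × 29,620) = 92.2908.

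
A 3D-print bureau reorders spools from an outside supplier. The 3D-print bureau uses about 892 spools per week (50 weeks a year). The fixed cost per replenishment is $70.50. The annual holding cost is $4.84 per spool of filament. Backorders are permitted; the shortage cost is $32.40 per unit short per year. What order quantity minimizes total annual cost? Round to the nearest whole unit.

Q* ≈ 1,222 spools

Annual demand D = 892 × 50 = 44,600.
With planned backorders, Q* = √(2DS/H) · √((H+B)/B).
√(2DS/H) = √(2 × 44,600 × 70.5 / 4.84) = 1139.867.
√((H+B)/B) = √((4.84+32.4)/32.4) = 1.0721.
Q* ≈ 1222.043.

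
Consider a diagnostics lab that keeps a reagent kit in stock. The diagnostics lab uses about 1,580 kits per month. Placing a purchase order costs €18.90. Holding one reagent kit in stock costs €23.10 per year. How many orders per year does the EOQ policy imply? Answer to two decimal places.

N ≈ 107.64 orders per year

Annual demand D = 1,580 × 12 = 18,960.
The optimal lot size = √(2DS/H) = √(2 × 18,960 × 18.9 / 23.1) ≈ 176.14.
Orders per year = D / Q* = 18,960 / 176.14 ≈ 107.641.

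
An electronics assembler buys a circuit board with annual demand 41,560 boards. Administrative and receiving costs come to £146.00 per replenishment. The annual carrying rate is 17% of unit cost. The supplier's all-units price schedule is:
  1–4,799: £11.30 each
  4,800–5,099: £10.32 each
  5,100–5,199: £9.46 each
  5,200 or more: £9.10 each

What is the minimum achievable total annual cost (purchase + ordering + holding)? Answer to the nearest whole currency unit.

TC* ≈ £383,385

Holding cost per unit per year at price C is H = 0.17·C.
For each price level, check whether its EOQ is feasible; otherwise the best quantity at that price is the breakpoint.
EOQ at £11.30 = 2513.4 (feasible in tier 1): TC = 41,560×£11.30 + (41,560/2513.4)×146 + (2513.4/2)×0.17×£11.30 = £474,456.28.
EOQ at £10.32 = 2630.1 < 4800, so use break Q=4800: TC = 41,560×£10.32 + (41,560/4800.0)×146 + (4800.0/2)×0.17×£10.32 = £434,373.88.
EOQ at £9.46 = 2747.0 < 5100, so use break Q=5100: TC = 41,560×£9.46 + (41,560/5100.0)×146 + (5100.0/2)×0.17×£9.46 = £398,448.27.
EOQ at £9.10 = 2800.8 < 5200, so use break Q=5200: TC = 41,560×£9.10 + (41,560/5200.0)×146 + (5200.0/2)×0.17×£9.10 = £383,385.08.
Lowest total cost among the candidates is at Q = 5200.0.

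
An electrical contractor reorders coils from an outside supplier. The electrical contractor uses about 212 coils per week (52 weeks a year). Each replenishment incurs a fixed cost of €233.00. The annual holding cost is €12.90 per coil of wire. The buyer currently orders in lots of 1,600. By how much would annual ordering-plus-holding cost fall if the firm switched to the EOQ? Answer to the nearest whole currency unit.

Extra cost ≈ €3,785 per year

Annual demand D = 212 × 52 = 11,024.
EOQ = √(2DS/H) = √(2 × 11,024 × 233 / 12.9) ≈ 631.06.
Cost at Q* = (D/Q*)S + (Q*/2)H = √(2DSH) ≈ €8,140.62.
Cost at Q = 1,600: (11,024/1,600)×233 + (1,600/2)×12.9 = €1,605.37 + €10,320.00 = €11,925.37.
Excess = €11,925.37 − €8,140.62 = €3,784.75.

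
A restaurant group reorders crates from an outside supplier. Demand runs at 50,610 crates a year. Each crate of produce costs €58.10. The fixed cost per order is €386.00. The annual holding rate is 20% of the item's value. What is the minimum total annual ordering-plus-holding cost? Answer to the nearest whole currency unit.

TC* ≈ €21,307

Holding cost H = 0.20 × €58.10 = €11.6200 per unit per year.
Q* = √(2DS/H) = √(2 × 50,610 × 386 / 11.62) ≈ 1833.68.
At the optimum the two cost components are equal, so total cost = 2·(Q*/2)H = Q*·H.
Minimum total = √(2DSH) = √(2 × 50,610 × 386 × 11.62) ≈ 21307.372.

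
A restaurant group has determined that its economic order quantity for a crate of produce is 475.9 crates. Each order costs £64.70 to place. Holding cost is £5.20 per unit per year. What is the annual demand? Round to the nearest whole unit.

D ≈ 9,101 crates per year

Squaring Q* = √(2DS/H) gives Q*² = 2DS/H.
From Q* = √(2DS/H): D = Q*²H / (2S) = 475.9² × 5.2 / (2 × 64.7) = 9101.238.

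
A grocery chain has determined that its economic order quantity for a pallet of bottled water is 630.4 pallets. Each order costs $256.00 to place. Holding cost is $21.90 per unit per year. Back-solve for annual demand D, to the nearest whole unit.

D ≈ 16,998 pallets per year

Squaring Q* = √(2DS/H) gives Q*² = 2DS/H.
From Q* = √(2DS/H): D = Q*²H / (2S) = 630.4² × 21.9 / (2 × 256) = 16998.342.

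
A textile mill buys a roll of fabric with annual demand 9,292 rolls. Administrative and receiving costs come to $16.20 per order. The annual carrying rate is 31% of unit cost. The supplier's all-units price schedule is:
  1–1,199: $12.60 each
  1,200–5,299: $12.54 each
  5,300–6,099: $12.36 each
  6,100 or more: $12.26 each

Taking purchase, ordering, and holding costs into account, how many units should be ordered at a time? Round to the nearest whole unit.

Q* ≈ 278 rolls

Holding cost per unit per year at price C is H = 0.31·C.
Evaluate total cost at each tier's feasible EOQ or, if the EOQ is below the tier, at the tier's minimum quantity.
EOQ at $12.60 = 277.6 (feasible in tier 1): TC = 9,292×$12.60 + (9,292/277.6)×16.2 + (277.6/2)×0.31×$12.60 = $118,163.61.
EOQ at $12.54 = 278.3 < 1200, so use break Q=1200: TC = 9,292×$12.54 + (9,292/1200.0)×16.2 + (1200.0/2)×0.31×$12.54 = $118,979.56.
EOQ at $12.36 = 280.3 < 5300, so use break Q=5300: TC = 9,292×$12.36 + (9,292/5300.0)×16.2 + (5300.0/2)×0.31×$12.36 = $125,031.26.
EOQ at $12.26 = 281.4 < 6100, so use break Q=6100: TC = 9,292×$12.26 + (9,292/6100.0)×16.2 + (6100.0/2)×0.31×$12.26 = $125,536.43.
Lowest total cost is $118,163.61 at Q = 277.6.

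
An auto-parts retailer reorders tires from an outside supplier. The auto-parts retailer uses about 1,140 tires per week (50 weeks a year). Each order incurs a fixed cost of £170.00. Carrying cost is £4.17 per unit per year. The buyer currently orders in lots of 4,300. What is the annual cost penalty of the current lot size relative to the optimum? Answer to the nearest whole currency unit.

Extra cost ≈ £2,229 per year

Annual demand D = 1,140 × 50 = 57,000.
EOQ = √(2DS/H) = √(2 × 57,000 × 170 / 4.17) ≈ 2155.80.
Cost at Q* = (D/Q*)S + (Q*/2)H = √(2DSH) ≈ £8,989.69.
Cost at Q = 4,300: (57,000/4,300)×170 + (4,300/2)×4.17 = £2,253.49 + £8,965.50 = £11,218.99.
Excess = £11,218.99 − £8,989.69 = £2,229.29.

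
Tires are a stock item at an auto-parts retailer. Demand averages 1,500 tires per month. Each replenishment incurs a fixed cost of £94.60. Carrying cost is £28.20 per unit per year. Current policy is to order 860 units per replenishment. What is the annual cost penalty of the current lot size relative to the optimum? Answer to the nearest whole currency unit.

Extra cost ≈ £4,306 per year

Annual demand D = 1,500 × 12 = 18,000.
EOQ = √(2DS/H) = √(2 × 18,000 × 94.6 / 28.2) ≈ 347.51.
Cost at Q* = (D/Q*)S + (Q*/2)H = √(2DSH) ≈ £9,799.89.
Cost at Q = 860: (18,000/860)×94.6 + (860/2)×28.2 = £1,980.00 + £12,126.00 = £14,106.00.
Excess = £14,106.00 − £9,799.89 = £4,306.11.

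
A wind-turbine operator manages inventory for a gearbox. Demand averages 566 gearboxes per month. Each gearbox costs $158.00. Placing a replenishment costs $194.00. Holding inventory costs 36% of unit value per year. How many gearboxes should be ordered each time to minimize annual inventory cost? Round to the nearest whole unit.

Annual demand D = 566 × 12 = 6,792.
Holding cost H = 0.36 × $158.00 = $56.8800 per unit per year.
EOQ = √(2DS / H) = √(2 × 6,792 × 194 / 56.88).
= √(2,635,296 / 56.88) = √46,330.8017 ≈ 215.246.

Q* ≈ 215 gearboxes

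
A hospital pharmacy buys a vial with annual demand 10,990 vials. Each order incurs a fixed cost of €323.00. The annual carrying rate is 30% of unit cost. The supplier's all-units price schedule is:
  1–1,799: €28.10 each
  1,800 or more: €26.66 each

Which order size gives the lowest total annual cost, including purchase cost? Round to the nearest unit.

Holding cost per unit per year at price C is H = 0.30·C.
For each price level, check whether its EOQ is feasible; otherwise the best quantity at that price is the breakpoint.
EOQ at €28.10 = 917.7 (feasible in tier 1): TC = 10,990×€28.10 + (10,990/917.7)×323 + (917.7/2)×0.30×€28.10 = €316,555.22.
EOQ at €26.66 = 942.2 < 1800, so use break Q=1800: TC = 10,990×€26.66 + (10,990/1800.0)×323 + (1800.0/2)×0.30×€26.66 = €302,163.69.
Lowest total cost is €302,163.69 at Q = 1800.0.

Q* ≈ 1,800 vials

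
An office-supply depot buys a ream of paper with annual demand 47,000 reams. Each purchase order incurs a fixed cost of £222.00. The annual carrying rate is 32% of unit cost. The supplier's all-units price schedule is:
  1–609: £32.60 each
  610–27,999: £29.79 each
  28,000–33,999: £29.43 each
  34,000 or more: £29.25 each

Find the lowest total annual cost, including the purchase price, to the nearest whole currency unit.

TC* ≈ £1,414,234

Holding cost per unit per year at price C is H = 0.32·C.
Evaluate total cost at each tier's feasible EOQ or, if the EOQ is below the tier, at the tier's minimum quantity.
Tier 1 (£32.60): EOQ = 1414.3 exceeds tier's upper bound 609, so this tier is dominated.
EOQ at £29.79 = 1479.6 (feasible in tier 2): TC = 47,000×£29.79 + (47,000/1479.6)×222 + (1479.6/2)×0.32×£29.79 = £1,414,234.27.
EOQ at £29.43 = 1488.6 < 28000, so use break Q=28000: TC = 47,000×£29.43 + (47,000/28000.0)×222 + (28000.0/2)×0.32×£29.43 = £1,515,429.04.
EOQ at £29.25 = 1493.1 < 34000, so use break Q=34000: TC = 47,000×£29.25 + (47,000/34000.0)×222 + (34000.0/2)×0.32×£29.25 = £1,534,176.88.
Lowest total cost among the candidates is at Q = 1479.6.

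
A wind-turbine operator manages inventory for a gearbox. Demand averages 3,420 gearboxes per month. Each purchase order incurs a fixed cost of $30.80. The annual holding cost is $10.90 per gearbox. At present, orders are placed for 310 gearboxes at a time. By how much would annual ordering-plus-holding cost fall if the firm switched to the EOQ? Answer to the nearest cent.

Extra cost ≈ $517.65 per year

Annual demand D = 3,420 × 12 = 41,040.
EOQ = √(2DS/H) = √(2 × 41,040 × 30.8 / 10.9) ≈ 481.59.
Cost at Q* = (D/Q*)S + (Q*/2)H = √(2DSH) ≈ $5,249.37.
Cost at Q = 310: (41,040/310)×30.8 + (310/2)×10.9 = $4,077.52 + $1,689.50 = $5,767.02.
Excess = $5,767.02 − $5,249.37 = $517.65.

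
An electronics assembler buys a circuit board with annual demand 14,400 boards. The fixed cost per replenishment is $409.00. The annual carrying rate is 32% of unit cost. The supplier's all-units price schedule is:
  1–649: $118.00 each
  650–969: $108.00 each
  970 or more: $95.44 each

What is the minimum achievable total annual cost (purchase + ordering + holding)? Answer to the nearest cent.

TC* ≈ $1,395,220.04

Holding cost per unit per year at price C is H = 0.32·C.
Evaluate total cost at each tier's feasible EOQ or, if the EOQ is below the tier, at the tier's minimum quantity.
EOQ at $118.00 = 558.5 (feasible in tier 1): TC = 14,400×$118.00 + (14,400/558.5)×409 + (558.5/2)×0.32×$118.00 = $1,720,289.87.
EOQ at $108.00 = 583.8 < 650, so use break Q=650: TC = 14,400×$108.00 + (14,400/650.0)×409 + (650.0/2)×0.32×$108.00 = $1,575,492.92.
EOQ at $95.44 = 621.0 < 970, so use break Q=970: TC = 14,400×$95.44 + (14,400/970.0)×409 + (970.0/2)×0.32×$95.44 = $1,395,220.04.
Lowest total cost among the candidates is at Q = 970.0.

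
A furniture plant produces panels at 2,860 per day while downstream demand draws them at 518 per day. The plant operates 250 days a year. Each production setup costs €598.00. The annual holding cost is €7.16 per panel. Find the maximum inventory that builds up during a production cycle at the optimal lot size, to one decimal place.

I_max ≈ 4,208.8 panels

Annual demand D = 518 × 250 = 129,500.
Production build-up factor (1 − d/p) = 1 − 518/2,860 = 0.8189.
Q* = √(2DS / (H(1 − d/p))) = √(2 × 129,500 × 598 / (7.16 × 0.8189)).
= √(154,882,000 / 5.8632) ≈ 5139.650.
Maximum inventory = Q*(1 − d/p) = 5139.650 × 0.8189 ≈ 4208.762.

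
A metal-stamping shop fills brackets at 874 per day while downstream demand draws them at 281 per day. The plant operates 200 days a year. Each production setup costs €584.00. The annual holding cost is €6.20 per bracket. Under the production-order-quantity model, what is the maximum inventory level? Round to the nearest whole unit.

I_max ≈ 2,680 brackets

Annual demand D = 281 × 200 = 56,200.
Production build-up factor (1 − d/p) = 1 − 281/874 = 0.6785.
Q* = √(2DS / (H(1 − d/p))) = √(2 × 56,200 × 584 / (6.2 × 0.6785)).
= √(65,641,600 / 4.2066) ≈ 3950.227.
Maximum inventory = Q*(1 − d/p) = 3950.227 × 0.6785 ≈ 2680.189.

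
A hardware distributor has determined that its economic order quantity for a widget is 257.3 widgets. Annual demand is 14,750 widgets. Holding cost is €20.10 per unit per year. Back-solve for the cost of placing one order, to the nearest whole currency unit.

S ≈ €45

Invert the EOQ relation Q*² = 2DS/H.
From Q* = √(2DS/H): S = Q*²H / (2D) = 257.3² × 20.1 / (2 × 14,750) = 45.1080.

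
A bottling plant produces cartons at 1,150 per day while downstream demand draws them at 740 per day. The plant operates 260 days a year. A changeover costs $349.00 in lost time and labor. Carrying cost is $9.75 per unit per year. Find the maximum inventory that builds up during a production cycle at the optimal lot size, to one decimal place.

Annual demand D = 740 × 260 = 192,400.
Production build-up factor (1 − d/p) = 1 − 740/1,150 = 0.3565.
Q* = √(2DS / (H(1 − d/p))) = √(2 × 192,400 × 349 / (9.75 × 0.3565)).
= √(134,295,200 / 3.4761) ≈ 6215.627.
Maximum inventory = Q*(1 − d/p) = 6215.627 × 0.3565 ≈ 2216.006.

I_max ≈ 2,216.0 cartons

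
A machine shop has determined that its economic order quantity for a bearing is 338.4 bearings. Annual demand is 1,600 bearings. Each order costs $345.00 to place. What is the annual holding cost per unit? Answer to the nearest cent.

H ≈ $9.64

Squaring Q* = √(2DS/H) gives Q*² = 2DS/H.
From Q* = √(2DS/H): H = 2DS / Q*² = 2 × 1,600 × 345 / 338.4² = 9.6407.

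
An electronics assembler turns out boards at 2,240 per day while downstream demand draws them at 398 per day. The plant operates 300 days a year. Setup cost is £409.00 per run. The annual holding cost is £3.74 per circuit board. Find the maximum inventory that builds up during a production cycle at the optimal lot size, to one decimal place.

Annual demand D = 398 × 300 = 119,400.
Production build-up factor (1 − d/p) = 1 − 398/2,240 = 0.8223.
Q* = √(2DS / (H(1 − d/p))) = √(2 × 119,400 × 409 / (3.74 × 0.8223)).
= √(97,669,200 / 3.0755) ≈ 5635.367.
Maximum inventory = Q*(1 − d/p) = 5635.367 × 0.8223 ≈ 4634.083.

I_max ≈ 4,634.1 boards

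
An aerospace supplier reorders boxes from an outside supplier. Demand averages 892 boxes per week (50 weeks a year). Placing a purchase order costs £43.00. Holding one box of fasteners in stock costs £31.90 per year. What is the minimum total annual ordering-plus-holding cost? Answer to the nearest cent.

Annual demand D = 892 × 50 = 44,600.
Q* = √(2DS/H) = √(2 × 44,600 × 43 / 31.9) ≈ 346.75.
At the optimum the two cost components are equal, so total cost = 2·(Q*/2)H = Q*·H.
Minimum total = √(2DSH) = √(2 × 44,600 × 43 × 31.9) ≈ 11061.448.

TC* ≈ £11,061.45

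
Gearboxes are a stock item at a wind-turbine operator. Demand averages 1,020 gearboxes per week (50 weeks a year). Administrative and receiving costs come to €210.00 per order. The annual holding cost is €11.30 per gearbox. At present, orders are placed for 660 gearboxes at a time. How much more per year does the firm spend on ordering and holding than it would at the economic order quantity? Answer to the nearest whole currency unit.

Extra cost ≈ €4,398 per year

Annual demand D = 1,020 × 50 = 51,000.
EOQ = √(2DS/H) = √(2 × 51,000 × 210 / 11.3) ≈ 1376.80.
Cost at Q* = (D/Q*)S + (Q*/2)H = √(2DSH) ≈ €15,557.83.
Cost at Q = 660: (51,000/660)×210 + (660/2)×11.3 = €16,227.27 + €3,729.00 = €19,956.27.
Excess = €19,956.27 − €15,557.83 = €4,398.45.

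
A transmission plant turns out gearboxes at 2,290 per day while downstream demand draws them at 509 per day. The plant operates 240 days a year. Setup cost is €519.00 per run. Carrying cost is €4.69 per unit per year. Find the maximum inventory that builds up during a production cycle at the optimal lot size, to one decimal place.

Annual demand D = 509 × 240 = 122,160.
Production build-up factor (1 − d/p) = 1 − 509/2,290 = 0.7777.
Q* = √(2DS / (H(1 − d/p))) = √(2 × 122,160 × 519 / (4.69 × 0.7777)).
= √(126,802,080 / 3.6476) ≈ 5896.069.
Maximum inventory = Q*(1 − d/p) = 5896.069 × 0.7777 ≈ 4585.545.

I_max ≈ 4,585.5 gearboxes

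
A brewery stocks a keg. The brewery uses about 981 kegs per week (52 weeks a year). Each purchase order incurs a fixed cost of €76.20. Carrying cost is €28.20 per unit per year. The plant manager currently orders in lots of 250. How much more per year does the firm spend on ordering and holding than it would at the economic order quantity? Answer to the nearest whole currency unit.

Annual demand D = 981 × 52 = 51,012.
EOQ = √(2DS/H) = √(2 × 51,012 × 76.2 / 28.2) ≈ 525.05.
Cost at Q* = (D/Q*)S + (Q*/2)H = √(2DSH) ≈ €14,806.53.
Cost at Q = 250: (51,012/250)×76.2 + (250/2)×28.2 = €15,548.46 + €3,525.00 = €19,073.46.
Excess = €19,073.46 − €14,806.53 = €4,266.93.

Extra cost ≈ €4,267 per year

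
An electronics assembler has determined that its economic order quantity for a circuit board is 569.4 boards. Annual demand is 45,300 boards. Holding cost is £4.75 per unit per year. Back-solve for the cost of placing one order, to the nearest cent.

S ≈ £17.00

The basic EOQ model gives Q* = √(2DS/H); rearrange for the unknown.
From Q* = √(2DS/H): S = Q*²H / (2D) = 569.4² × 4.75 / (2 × 45,300) = 16.9981.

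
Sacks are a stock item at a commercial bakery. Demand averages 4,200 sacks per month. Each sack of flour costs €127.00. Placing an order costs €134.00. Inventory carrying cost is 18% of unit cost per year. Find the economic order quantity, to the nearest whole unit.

Annual demand D = 4,200 × 12 = 50,400.
Holding cost H = 0.18 × €127.00 = €22.8600 per unit per year.
EOQ = √(2DS / H) = √(2 × 50,400 × 134 / 22.86).
= √(13,507,200 / 22.86) = √590,866.1417 ≈ 768.678.

Q* ≈ 769 sacks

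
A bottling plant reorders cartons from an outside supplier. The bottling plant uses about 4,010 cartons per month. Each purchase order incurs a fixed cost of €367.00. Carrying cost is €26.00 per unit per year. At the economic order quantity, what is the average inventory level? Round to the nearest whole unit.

Average inventory ≈ 583 cartons

Annual demand D = 4,010 × 12 = 48,120.
Q* = √(2DS/H) = √(2 × 48,120 × 367 / 26) ≈ 1165.53.
Average inventory = Q*/2 ≈ 1165.53 / 2 = 582.766.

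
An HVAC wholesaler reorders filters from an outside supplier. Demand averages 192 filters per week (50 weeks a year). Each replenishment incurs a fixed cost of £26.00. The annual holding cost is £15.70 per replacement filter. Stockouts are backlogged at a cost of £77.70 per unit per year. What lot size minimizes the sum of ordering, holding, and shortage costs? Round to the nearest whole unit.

Annual demand D = 192 × 50 = 9,600.
With planned backorders, Q* = √(2DS/H) · √((H+B)/B).
√(2DS/H) = √(2 × 9,600 × 26 / 15.7) = 178.315.
√((H+B)/B) = √((15.7+77.7)/77.7) = 1.0964.
Q* ≈ 195.502.

Q* ≈ 196 filters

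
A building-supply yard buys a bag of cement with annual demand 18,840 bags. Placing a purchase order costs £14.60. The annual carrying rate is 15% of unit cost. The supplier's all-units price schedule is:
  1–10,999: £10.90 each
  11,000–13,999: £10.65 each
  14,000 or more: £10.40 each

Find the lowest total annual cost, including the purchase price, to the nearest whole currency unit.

TC* ≈ £206,304

Holding cost per unit per year at price C is H = 0.15·C.
Candidates are each tier's EOQ (if it falls in that tier) and each price-break quantity.
EOQ at £10.90 = 580.1 (feasible in tier 1): TC = 18,840×£10.90 + (18,840/580.1)×14.6 + (580.1/2)×0.15×£10.90 = £206,304.40.
EOQ at £10.65 = 586.8 < 11000, so use break Q=11000: TC = 18,840×£10.65 + (18,840/11000.0)×14.6 + (11000.0/2)×0.15×£10.65 = £209,457.26.
EOQ at £10.40 = 593.8 < 14000, so use break Q=14000: TC = 18,840×£10.40 + (18,840/14000.0)×14.6 + (14000.0/2)×0.15×£10.40 = £206,875.65.
Lowest total cost among the candidates is at Q = 580.1.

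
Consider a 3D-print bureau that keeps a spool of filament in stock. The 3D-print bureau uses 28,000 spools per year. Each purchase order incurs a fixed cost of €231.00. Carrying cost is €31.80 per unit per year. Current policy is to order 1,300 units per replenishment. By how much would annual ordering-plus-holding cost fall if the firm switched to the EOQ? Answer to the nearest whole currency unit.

Extra cost ≈ €5,363 per year

EOQ = √(2DS/H) = √(2 × 28,000 × 231 / 31.8) ≈ 637.80.
Cost at Q* = (D/Q*)S + (Q*/2)H = √(2DSH) ≈ €20,282.13.
Cost at Q = 1,300: (28,000/1,300)×231 + (1,300/2)×31.8 = €4,975.38 + €20,670.00 = €25,645.38.
Excess = €25,645.38 − €20,282.13 = €5,363.25.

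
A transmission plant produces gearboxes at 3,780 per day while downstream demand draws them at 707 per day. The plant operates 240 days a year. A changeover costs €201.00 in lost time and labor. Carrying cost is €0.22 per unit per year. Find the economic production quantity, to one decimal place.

Annual demand D = 707 × 240 = 169,680.
Production build-up factor (1 − d/p) = 1 − 707/3,780 = 0.8130.
Q* = √(2DS / (H(1 − d/p))) = √(2 × 169,680 × 201 / (0.22 × 0.8130)).
= √(68,211,360 / 0.1789) ≈ 19529.073.

Q* ≈ 19,529.1 gearboxes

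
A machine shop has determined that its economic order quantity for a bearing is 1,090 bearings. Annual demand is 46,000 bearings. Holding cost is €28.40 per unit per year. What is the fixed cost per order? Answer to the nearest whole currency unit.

The basic EOQ model gives Q* = √(2DS/H); rearrange for the unknown.
From Q* = √(2DS/H): S = Q*²H / (2D) = 1,090² × 28.4 / (2 × 46,000) = 366.7613.

S ≈ €367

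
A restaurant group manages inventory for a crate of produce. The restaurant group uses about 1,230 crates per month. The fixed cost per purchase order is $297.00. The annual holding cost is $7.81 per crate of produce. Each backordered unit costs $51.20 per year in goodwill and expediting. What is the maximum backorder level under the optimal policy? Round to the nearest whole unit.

S* ≈ 151 crates

Annual demand D = 1,230 × 12 = 14,760.
With planned backorders, Q* = √(2DS/H) · √((H+B)/B).
√(2DS/H) = √(2 × 14,760 × 297 / 7.81) = 1059.524.
√((H+B)/B) = √((7.81+51.2)/51.2) = 1.0736.
Q* ≈ 1137.467.
S* = Q* · H/(H+B) = 1137.467 × 7.81/59.01 ≈ 150.544.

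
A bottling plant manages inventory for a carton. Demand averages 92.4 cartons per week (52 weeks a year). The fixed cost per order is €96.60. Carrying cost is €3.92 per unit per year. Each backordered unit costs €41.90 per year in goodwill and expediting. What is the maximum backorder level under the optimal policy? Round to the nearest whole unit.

Annual demand D = 92.4 × 52 = 4,804.8.
With planned backorders, Q* = √(2DS/H) · √((H+B)/B).
√(2DS/H) = √(2 × 4,804.8 × 96.6 / 3.92) = 486.629.
√((H+B)/B) = √((3.92+41.9)/41.9) = 1.0457.
Q* ≈ 508.884.
S* = Q* · H/(H+B) = 508.884 × 3.92/45.82 ≈ 43.536.

S* ≈ 44 cartons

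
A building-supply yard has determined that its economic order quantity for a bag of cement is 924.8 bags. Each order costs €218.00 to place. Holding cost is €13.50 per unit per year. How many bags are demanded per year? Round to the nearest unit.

D ≈ 26,482 bags per year

Squaring Q* = √(2DS/H) gives Q*² = 2DS/H.
From Q* = √(2DS/H): D = Q*²H / (2S) = 924.8² × 13.5 / (2 × 218) = 26481.521.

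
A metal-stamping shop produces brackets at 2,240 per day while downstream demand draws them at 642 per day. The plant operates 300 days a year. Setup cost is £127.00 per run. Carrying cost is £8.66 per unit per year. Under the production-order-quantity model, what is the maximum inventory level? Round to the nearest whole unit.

I_max ≈ 2,007 brackets

Annual demand D = 642 × 300 = 192,600.
Production build-up factor (1 − d/p) = 1 − 642/2,240 = 0.7134.
Q* = √(2DS / (H(1 − d/p))) = √(2 × 192,600 × 127 / (8.66 × 0.7134)).
= √(48,920,400 / 6.178) ≈ 2813.984.
Maximum inventory = Q*(1 − d/p) = 2813.984 × 0.7134 ≈ 2007.476.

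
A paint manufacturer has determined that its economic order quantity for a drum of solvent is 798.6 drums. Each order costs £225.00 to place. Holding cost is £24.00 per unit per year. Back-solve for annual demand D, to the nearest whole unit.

D ≈ 34,014 drums per year

Invert the EOQ relation Q*² = 2DS/H.
From Q* = √(2DS/H): D = Q*²H / (2S) = 798.6² × 24 / (2 × 225) = 34013.971.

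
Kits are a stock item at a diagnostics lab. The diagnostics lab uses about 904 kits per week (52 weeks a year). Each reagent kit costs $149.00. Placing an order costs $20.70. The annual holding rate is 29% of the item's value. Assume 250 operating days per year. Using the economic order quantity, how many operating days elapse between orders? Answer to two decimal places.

Annual demand D = 904 × 52 = 47,008.
Holding cost H = 0.29 × $149.00 = $43.2100 per unit per year.
Q* = √(2DS/H) = √(2 × 47,008 × 20.7 / 43.21) ≈ 212.22.
Cycle time = Q*/D × 250 = 212.22 / 47,008 × 250 ≈ 1.129 days.

T ≈ 1.13 days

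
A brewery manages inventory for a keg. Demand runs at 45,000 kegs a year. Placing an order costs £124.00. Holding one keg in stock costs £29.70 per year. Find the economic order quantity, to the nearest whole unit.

Q* ≈ 613 kegs

EOQ = √(2DS / H) = √(2 × 45,000 × 124 / 29.7).
= √(11,160,000 / 29.7) = √375,757.5758 ≈ 612.991.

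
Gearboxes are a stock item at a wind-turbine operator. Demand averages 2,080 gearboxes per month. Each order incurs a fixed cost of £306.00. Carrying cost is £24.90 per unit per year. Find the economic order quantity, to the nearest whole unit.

Annual demand D = 2,080 × 12 = 24,960.
EOQ = √(2DS / H) = √(2 × 24,960 × 306 / 24.9).
= √(15,275,520 / 24.9) = √613,474.6988 ≈ 783.246.

Q* ≈ 783 gearboxes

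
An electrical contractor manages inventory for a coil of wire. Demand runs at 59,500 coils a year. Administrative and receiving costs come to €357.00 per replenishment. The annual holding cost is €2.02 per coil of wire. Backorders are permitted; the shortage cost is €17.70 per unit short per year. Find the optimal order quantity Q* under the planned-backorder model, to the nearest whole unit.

With planned backorders, Q* = √(2DS/H) · √((H+B)/B).
√(2DS/H) = √(2 × 59,500 × 357 / 2.02) = 4585.977.
√((H+B)/B) = √((2.02+17.7)/17.7) = 1.0555.
Q* ≈ 4840.595.

Q* ≈ 4,841 coils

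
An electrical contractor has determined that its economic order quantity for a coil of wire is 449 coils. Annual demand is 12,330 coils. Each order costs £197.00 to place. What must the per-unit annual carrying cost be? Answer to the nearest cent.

H ≈ £24.10

Squaring Q* = √(2DS/H) gives Q*² = 2DS/H.
From Q* = √(2DS/H): H = 2DS / Q*² = 2 × 12,330 × 197 / 449² = 24.0972.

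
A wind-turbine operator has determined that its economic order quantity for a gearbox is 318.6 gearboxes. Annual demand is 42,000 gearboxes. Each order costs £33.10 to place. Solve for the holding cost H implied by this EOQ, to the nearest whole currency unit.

Invert the EOQ relation Q*² = 2DS/H.
From Q* = √(2DS/H): H = 2DS / Q*² = 2 × 42,000 × 33.1 / 318.6² = 27.3915.

H ≈ £27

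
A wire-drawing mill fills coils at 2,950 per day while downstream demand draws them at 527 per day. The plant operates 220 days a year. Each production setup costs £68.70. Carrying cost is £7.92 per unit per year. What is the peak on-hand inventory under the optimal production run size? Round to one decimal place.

Annual demand D = 527 × 220 = 115,940.
Production build-up factor (1 − d/p) = 1 − 527/2,950 = 0.8214.
Q* = √(2DS / (H(1 − d/p))) = √(2 × 115,940 × 68.7 / (7.92 × 0.8214)).
= √(15,930,156 / 6.5051) ≈ 1564.882.
Maximum inventory = Q*(1 − d/p) = 1564.882 × 0.8214 ≈ 1285.325.

I_max ≈ 1,285.3 coils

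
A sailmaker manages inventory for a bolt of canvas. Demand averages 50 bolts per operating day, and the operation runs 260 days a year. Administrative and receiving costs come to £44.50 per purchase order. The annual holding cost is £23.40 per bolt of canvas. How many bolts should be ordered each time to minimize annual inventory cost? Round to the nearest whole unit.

Annual demand D = 50 × 260 = 13,000.
EOQ = √(2DS / H) = √(2 × 13,000 × 44.5 / 23.4).
= √(1,157,000 / 23.4) = √49,444.4444 ≈ 222.361.

Q* ≈ 222 bolts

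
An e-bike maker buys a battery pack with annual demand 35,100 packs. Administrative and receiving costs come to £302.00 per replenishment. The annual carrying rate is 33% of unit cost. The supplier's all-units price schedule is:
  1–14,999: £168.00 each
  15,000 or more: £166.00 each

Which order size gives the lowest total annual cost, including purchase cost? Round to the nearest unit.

Q* ≈ 618 packs

Holding cost per unit per year at price C is H = 0.33·C.
For each price level, check whether its EOQ is feasible; otherwise the best quantity at that price is the breakpoint.
EOQ at £168.00 = 618.4 (feasible in tier 1): TC = 35,100×£168.00 + (35,100/618.4)×302 + (618.4/2)×0.33×£168.00 = £5,931,083.38.
EOQ at £166.00 = 622.1 < 15000, so use break Q=15000: TC = 35,100×£166.00 + (35,100/15000.0)×302 + (15000.0/2)×0.33×£166.00 = £6,238,156.68.
Lowest total cost is £5,931,083.38 at Q = 618.4.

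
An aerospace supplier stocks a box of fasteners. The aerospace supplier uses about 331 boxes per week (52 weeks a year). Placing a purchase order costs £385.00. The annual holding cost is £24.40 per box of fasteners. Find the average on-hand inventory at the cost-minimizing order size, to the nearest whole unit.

Annual demand D = 331 × 52 = 17,212.
EOQ = √(2DS/H) = √(2 × 17,212 × 385 / 24.4) ≈ 737.00.
Average inventory = Q*/2 ≈ 737.00 / 2 = 368.499.

Average inventory ≈ 368 boxes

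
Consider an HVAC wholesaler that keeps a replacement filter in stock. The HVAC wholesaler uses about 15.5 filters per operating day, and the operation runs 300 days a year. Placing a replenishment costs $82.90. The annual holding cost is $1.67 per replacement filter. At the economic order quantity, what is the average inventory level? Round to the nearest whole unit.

Average inventory ≈ 340 filters

Annual demand D = 15.5 × 300 = 4,650.
The optimal lot size = √(2DS/H) = √(2 × 4,650 × 82.9 / 1.67) ≈ 679.45.
Average inventory = Q*/2 ≈ 679.45 / 2 = 339.727.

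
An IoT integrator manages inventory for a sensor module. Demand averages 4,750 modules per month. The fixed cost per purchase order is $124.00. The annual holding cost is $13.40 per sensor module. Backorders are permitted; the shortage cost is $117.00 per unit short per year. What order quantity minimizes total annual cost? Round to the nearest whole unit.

Q* ≈ 1,084 modules

Annual demand D = 4,750 × 12 = 57,000.
With planned backorders, Q* = √(2DS/H) · √((H+B)/B).
√(2DS/H) = √(2 × 57,000 × 124 / 13.4) = 1027.096.
√((H+B)/B) = √((13.4+117)/117) = 1.0557.
Q* ≈ 1084.318.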